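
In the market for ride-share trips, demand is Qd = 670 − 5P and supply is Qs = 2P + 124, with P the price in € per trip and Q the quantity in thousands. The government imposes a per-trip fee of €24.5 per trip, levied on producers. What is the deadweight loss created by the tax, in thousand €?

Deadweight loss = €428.75 thousand.

Without the tax, 670 − 5P = 2P + 124 gives 7P = 546, so P* = €78 and Q* = 280.
With the tax collected from producers, supply shifts: Qs = 2(P − 24.5) + 124.
New equilibrium: buyers pay €85, producers receive €60.5, Q = 245. (Wedge: Pb − Ps = 24.5.)
Quantity falls by |ΔQ| = |280 − 245| = 35.
DWL = ½ · t · |ΔQ| = ½ · 24.5 · 35 = €428.75.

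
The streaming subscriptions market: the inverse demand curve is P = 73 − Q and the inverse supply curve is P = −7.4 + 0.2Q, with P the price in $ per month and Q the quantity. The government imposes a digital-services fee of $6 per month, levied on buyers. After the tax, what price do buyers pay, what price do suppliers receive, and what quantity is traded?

Inverting to Q(P) form: Qd = 73 − P; Qs = 5P + 37.
Without the tax, 73 − P = 5P + 37 gives 6P = 36, so P* = $6 and Q* = 67.
With the tax collected from buyers, demand (in seller-price terms) shifts: Qd = 73 − (P + 6).
New equilibrium: buyers pay $11, suppliers receive $5, Q = 62. (Wedge: Pb − Ps = 6.)

Buyers pay $11; suppliers receive $5; quantity = 62.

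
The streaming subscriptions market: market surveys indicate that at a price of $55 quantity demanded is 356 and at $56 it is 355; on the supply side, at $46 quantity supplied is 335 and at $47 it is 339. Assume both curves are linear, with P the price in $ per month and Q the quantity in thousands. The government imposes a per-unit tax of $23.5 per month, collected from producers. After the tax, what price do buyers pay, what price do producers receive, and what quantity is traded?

Buyers pay $70.8; producers receive $47.3; quantity = 340.2.

Demand slope: (355 − 356)/(56 − 55) = -1, so Qd = 411 − P.
Supply slope: (339 − 335)/(47 − 46) = 4, so Qs = 4P + 151.
Without the tax, 411 − P = 4P + 151 gives 5P = 260, so P* = $52 and Q* = 359.
With the tax collected from producers, supply shifts: Qs = 4(P − 23.5) + 151.
Solving gives Q = 340.2 with buyers paying $70.8 and producers receiving $47.3 (the $23.5 wedge).
The less price-elastic side of the market bears the larger share of a per-unit tax.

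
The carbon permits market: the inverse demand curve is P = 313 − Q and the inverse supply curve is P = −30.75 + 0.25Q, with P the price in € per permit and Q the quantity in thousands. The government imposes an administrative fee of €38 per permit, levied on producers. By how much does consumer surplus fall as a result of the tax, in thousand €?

Rewrite in direct form: Qd = 313 − P and Qs = 4P + 123.
Without the tax, 313 − P = 4P + 123 gives 5P = 190, so P* = €38 and Q* = 275.
With the tax collected from producers, supply shifts: Qs = 4(P − 38) + 123.
Solving gives Q = 244.6 with consumers paying €68.4 and producers receiving €30.4 (the €38 wedge).
ΔCS is the trapezoid between Q = 244.6 and Q = 275 of height €30.4: ½ · (275 + 244.6) · 30.4 = €7897.92.

Consumer surplus falls by €7897.92 thousand.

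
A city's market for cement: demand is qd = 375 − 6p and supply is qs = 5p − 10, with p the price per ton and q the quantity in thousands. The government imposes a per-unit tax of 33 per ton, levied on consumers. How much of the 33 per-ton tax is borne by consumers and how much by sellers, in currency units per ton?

Without the tax, 375 − 6p = 5p − 10 gives 11p = 385, so p* = 35 and q* = 165.
With the tax collected from consumers, demand (in seller-price terms) shifts: qd = 375 − 6(p + 33).
New equilibrium: consumers pay 50, sellers receive 17, q = 75. (Wedge: pb − ps = 33.)
Burden on consumers: 15; on sellers: 18. (They sum to 33.)

Consumers bear 15 per ton; sellers bear 18 per ton.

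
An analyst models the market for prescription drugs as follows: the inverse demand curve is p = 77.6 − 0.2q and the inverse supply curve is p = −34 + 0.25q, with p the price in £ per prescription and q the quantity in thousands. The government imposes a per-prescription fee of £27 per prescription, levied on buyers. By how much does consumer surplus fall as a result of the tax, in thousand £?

Inverting to q(p) form: qd = 388 − 5p; qs = 4p + 136.
Before the tax: set 388 − 5p = 4p + 136 → p* = £28, q* = 248.
With the tax collected from buyers, demand (in seller-price terms) shifts: qd = 388 − 5(p + 27).
Solving gives q = 188 with buyers paying £40 and sellers receiving £13 (the £27 wedge).
ΔCS is the trapezoid between Q = 188 and Q = 248 of height £12: ½ · (248 + 188) · 12 = £2616.

Consumer surplus falls by £2616 thousand.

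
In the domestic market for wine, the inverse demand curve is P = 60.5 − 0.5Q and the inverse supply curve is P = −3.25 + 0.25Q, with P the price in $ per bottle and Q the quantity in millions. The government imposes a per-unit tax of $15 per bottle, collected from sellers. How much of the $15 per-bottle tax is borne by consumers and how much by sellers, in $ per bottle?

Consumers bear $10 per bottle; sellers bear $5 per bottle.

Rewrite in direct form: Qd = 121 − 2P and Qs = 4P + 13.
Without the tax, 121 − 2P = 4P + 13 gives 6P = 108, so P* = $18 and Q* = 85.
With the tax collected from sellers, supply shifts: Qs = 4(P − 15) + 13.
New equilibrium: consumers pay $28, sellers receive $13, Q = 65. (Wedge: Pb − Ps = 15.)
Burden on consumers: $10; on sellers: $5. (They sum to $15.)
The less price-elastic side of the market bears the larger share of a per-unit tax.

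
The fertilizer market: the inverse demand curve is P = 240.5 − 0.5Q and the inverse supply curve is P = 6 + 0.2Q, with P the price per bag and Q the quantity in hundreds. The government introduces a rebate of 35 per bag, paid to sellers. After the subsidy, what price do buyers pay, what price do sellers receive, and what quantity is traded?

Buyers pay 48; sellers receive 83; quantity = 385.

Inverting to Q(P) form: Qd = 481 − 2P; Qs = 5P − 30.
Before the subsidy: set 481 − 2P = 5P − 30 → P* = 73, Q* = 335.
With a per-unit subsidy paid to sellers, each receives P + 35 per unit sold, so supply becomes Qs = 5(P + 35) − 30.
New equilibrium: buyers pay 48, sellers receive 83, Q = 385. (Wedge: Pb − Ps = −35.)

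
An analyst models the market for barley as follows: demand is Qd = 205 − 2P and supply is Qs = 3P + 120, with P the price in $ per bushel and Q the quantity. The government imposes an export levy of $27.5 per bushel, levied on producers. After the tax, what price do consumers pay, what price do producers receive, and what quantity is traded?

Consumers pay $33.5; producers receive $6; quantity = 138.

Before the tax: set 205 − 2P = 3P + 120 → P* = $17, Q* = 171.
With the tax collected from producers, supply shifts: Qs = 3(P − 27.5) + 120.
New equilibrium: consumers pay $33.5, producers receive $6, Q = 138. (Wedge: Pb − Ps = 27.5.)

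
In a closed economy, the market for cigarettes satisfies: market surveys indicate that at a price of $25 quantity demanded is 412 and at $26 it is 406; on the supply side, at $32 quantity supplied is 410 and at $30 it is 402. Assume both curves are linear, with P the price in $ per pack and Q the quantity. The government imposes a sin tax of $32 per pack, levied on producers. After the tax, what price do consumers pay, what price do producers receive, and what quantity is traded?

Demand slope: (406 − 412)/(26 − 25) = -6, so Qd = 562 − 6P.
Supply slope: (402 − 410)/(30 − 32) = 4, so Qs = 4P + 282.
Without the tax, 562 − 6P = 4P + 282 gives 10P = 280, so P* = $28 and Q* = 394.
With the tax collected from producers, supply shifts: Qs = 4(P − 32) + 282.
Solving gives Q = 317.2 with consumers paying $40.8 and producers receiving $8.8 (the $32 wedge).
The less price-elastic side of the market bears the larger share of a per-unit tax.

Consumers pay $40.8; producers receive $8.8; quantity = 317.2.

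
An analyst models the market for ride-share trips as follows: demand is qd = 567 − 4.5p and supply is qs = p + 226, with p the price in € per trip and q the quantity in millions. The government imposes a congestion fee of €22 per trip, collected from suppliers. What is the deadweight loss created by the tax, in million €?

Deadweight loss = €198 million.

Without the tax, 567 − 4.5p = p + 226 gives 5.5p = 341, so p* = €62 and q* = 288.
With the tax collected from suppliers, supply shifts: qs = (p − 22) + 226.
Solving gives q = 270 with buyers paying €66 and suppliers receiving €44 (the €22 wedge).
Quantity falls by |ΔQ| = |288 − 270| = 18.
DWL = ½ · t · |ΔQ| = ½ · 22 · 18 = €198.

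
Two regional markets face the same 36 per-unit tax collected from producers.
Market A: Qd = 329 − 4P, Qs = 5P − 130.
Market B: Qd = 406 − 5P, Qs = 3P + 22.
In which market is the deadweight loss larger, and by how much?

Market A, by 225.

Market A: pre-tax P* = 51, Q* = 125; post-tax Q = 45; deadweight loss = 1440.
Market B: pre-tax P* = 48, Q* = 166; post-tax Q = 98.5; deadweight loss = 1215.
Difference: 1440 vs 1215 → market A is larger by 225.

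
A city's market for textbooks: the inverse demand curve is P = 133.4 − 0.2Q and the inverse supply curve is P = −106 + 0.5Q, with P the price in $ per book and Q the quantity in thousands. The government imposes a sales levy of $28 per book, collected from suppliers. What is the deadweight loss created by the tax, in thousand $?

Rewrite in direct form: Qd = 667 − 5P and Qs = 2P + 212.
Without the tax, 667 − 5P = 2P + 212 gives 7P = 455, so P* = $65 and Q* = 342.
With the tax collected from suppliers, supply shifts: Qs = 2(P − 28) + 212.
New equilibrium: buyers pay $73, suppliers receive $45, Q = 302. (Wedge: Pb − Ps = 28.)
Quantity falls by |ΔQ| = |342 − 302| = 40.
DWL = ½ · t · |ΔQ| = ½ · 28 · 40 = $560.

Deadweight loss = $560 thousand.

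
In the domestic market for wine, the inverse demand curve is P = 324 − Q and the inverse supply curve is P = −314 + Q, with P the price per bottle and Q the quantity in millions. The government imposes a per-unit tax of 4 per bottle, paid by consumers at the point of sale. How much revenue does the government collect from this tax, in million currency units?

Inverting to Q(P) form: Qd = 324 − P; Qs = P + 314.
Before the tax: set 324 − P = P + 314 → P* = 5, Q* = 319.
With the tax collected from consumers, demand (in seller-price terms) shifts: Qd = 324 − (P + 4).
New equilibrium: consumers pay 7, suppliers receive 3, Q = 317. (Wedge: Pb − Ps = 4.)
Revenue = t · Q = 4 · 317 = 1268.

Tax revenue = 1268 million.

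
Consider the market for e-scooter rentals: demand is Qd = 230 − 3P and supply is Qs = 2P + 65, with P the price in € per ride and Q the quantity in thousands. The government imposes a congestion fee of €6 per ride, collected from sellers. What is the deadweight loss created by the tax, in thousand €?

Without the tax, 230 − 3P = 2P + 65 gives 5P = 165, so P* = €33 and Q* = 131.
With the tax collected from sellers, supply shifts: Qs = 2(P − 6) + 65.
Solving gives Q = 123.8 with buyers paying €35.4 and sellers receiving €29.4 (the €6 wedge).
Quantity falls by |ΔQ| = |131 − 123.8| = 7.2.
DWL = ½ · t · |ΔQ| = ½ · 6 · 7.2 = €21.6.

Deadweight loss = €21.6 thousand.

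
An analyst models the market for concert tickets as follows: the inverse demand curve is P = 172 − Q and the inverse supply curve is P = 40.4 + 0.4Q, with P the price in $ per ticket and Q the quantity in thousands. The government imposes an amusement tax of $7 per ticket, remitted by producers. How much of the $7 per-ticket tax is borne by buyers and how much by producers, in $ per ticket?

Rewrite in direct form: Qd = 172 − P and Qs = 2.5P − 101.
Before the tax: set 172 − P = 2.5P − 101 → P* = $78, Q* = 94.
With the tax collected from producers, supply shifts: Qs = 2.5(P − 7) − 101.
Solving gives Q = 89 with buyers paying $83 and producers receiving $76 (the $7 wedge).
Burden on buyers: $5; on producers: $2. (They sum to $7.)
The less price-elastic side of the market bears the larger share of a per-unit tax.

Buyers bear $5 per ticket; producers bear $2 per ticket.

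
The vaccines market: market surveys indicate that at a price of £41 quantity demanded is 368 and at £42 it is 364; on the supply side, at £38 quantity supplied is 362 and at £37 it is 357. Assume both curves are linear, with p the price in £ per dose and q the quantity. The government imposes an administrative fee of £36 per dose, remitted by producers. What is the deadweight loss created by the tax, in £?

Deadweight loss = £1440.

Demand slope: (364 − 368)/(42 − 41) = -4, so qd = 532 − 4p.
Supply slope: (357 − 362)/(37 − 38) = 5, so qs = 5p + 172.
Before the tax: set 532 − 4p = 5p + 172 → p* = £40, q* = 372.
With the tax collected from producers, supply shifts: qs = 5(p − 36) + 172.
Solving gives q = 292 with buyers paying £60 and producers receiving £24 (the £36 wedge).
Quantity falls by |ΔQ| = |372 − 292| = 80.
DWL = ½ · t · |ΔQ| = ½ · 36 · 80 = £1440.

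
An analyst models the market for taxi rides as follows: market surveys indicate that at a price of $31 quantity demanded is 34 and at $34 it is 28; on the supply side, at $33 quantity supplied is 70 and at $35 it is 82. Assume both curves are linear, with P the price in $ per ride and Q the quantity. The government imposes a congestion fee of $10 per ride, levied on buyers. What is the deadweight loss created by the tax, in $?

Deadweight loss = $75.

Demand slope: (28 − 34)/(34 − 31) = -2, so Qd = 96 − 2P.
Supply slope: (82 − 70)/(35 − 33) = 6, so Qs = 6P − 128.
Without the tax, 96 − 2P = 6P − 128 gives 8P = 224, so P* = $28 and Q* = 40.
With the tax collected from buyers, demand (in seller-price terms) shifts: Qd = 96 − 2(P + 10).
Solving gives Q = 25 with buyers paying $35.5 and producers receiving $25.5 (the $10 wedge).
Quantity falls by |ΔQ| = |40 − 25| = 15.
DWL = ½ · t · |ΔQ| = ½ · 10 · 15 = $75.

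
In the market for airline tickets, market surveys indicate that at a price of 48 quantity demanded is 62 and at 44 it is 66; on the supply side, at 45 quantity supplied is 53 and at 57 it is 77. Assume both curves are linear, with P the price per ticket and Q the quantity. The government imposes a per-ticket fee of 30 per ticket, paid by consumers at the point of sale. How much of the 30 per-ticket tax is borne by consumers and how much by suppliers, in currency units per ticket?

Demand slope: (66 − 62)/(44 − 48) = -1, so Qd = 110 − P.
Supply slope: (77 − 53)/(57 − 45) = 2, so Qs = 2P − 37.
Before the tax: set 110 − P = 2P − 37 → P* = 49, Q* = 61.
With the tax collected from consumers, demand (in seller-price terms) shifts: Qd = 110 − (P + 30).
Solving gives Q = 41 with consumers paying 69 and suppliers receiving 39 (the 30 wedge).
Burden on consumers: 20; on suppliers: 10. (They sum to 30.)

Consumers bear 20 per ticket; suppliers bear 10 per ticket.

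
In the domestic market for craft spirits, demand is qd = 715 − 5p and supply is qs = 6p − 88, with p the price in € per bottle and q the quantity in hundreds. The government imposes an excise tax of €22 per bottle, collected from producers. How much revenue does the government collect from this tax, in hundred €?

Tax revenue = €6380 hundred.

Without the tax, 715 − 5p = 6p − 88 gives 11p = 803, so p* = €73 and q* = 350.
With the tax collected from producers, supply shifts: qs = 6(p − 22) − 88.
New equilibrium: consumers pay €85, producers receive €63, q = 290. (Wedge: pb − ps = 22.)
Revenue = t · Q = 22 · 290 = €6380.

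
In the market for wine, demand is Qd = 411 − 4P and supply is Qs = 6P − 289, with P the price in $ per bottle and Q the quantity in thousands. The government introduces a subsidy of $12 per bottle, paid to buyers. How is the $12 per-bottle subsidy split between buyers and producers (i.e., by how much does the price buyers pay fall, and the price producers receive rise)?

Before the subsidy: set 411 − 4P = 6P − 289 → P* = $70, Q* = 131.
With a per-unit subsidy paid to buyers, each effectively pays P − 12, so demand becomes Qd = 411 − 4(P − 12).
Solving gives Q = 159.8 with buyers paying $62.8 and producers receiving $74.8 (the $12 wedge).
Gain to buyers: $7.2; to producers: $4.8. (They sum to $12.)

Buyers gain $7.2 per bottle; producers gain $4.8 per bottle.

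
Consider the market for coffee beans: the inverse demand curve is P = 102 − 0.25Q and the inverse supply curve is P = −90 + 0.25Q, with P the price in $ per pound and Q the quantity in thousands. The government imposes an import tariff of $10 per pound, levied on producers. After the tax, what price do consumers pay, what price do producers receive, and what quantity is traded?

Consumers pay $11; producers receive $1; quantity = 364.

Rewrite in direct form: Qd = 408 − 4P and Qs = 4P + 360.
Before the tax: set 408 − 4P = 4P + 360 → P* = $6, Q* = 384.
With the tax collected from producers, supply shifts: Qs = 4(P − 10) + 360.
Solving gives Q = 364 with consumers paying $11 and producers receiving $1 (the $10 wedge).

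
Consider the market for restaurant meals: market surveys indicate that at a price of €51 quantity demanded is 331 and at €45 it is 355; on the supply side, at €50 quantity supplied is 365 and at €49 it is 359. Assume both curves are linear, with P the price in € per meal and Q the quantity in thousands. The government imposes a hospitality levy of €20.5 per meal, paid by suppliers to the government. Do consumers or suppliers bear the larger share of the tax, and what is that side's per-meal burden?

Demand slope: (355 − 331)/(45 − 51) = -4, so Qd = 535 − 4P.
Supply slope: (359 − 365)/(49 − 50) = 6, so Qs = 6P + 65.
Without the tax, 535 − 4P = 6P + 65 gives 10P = 470, so P* = €47 and Q* = 347.
With the tax collected from suppliers, supply shifts: Qs = 6(P − 20.5) + 65.
Solving gives Q = 297.8 with consumers paying €59.3 and suppliers receiving €38.8 (the €20.5 wedge).
Per-meal burden: consumers €12.3, suppliers €8.2.
Consumers take the larger share because demand is less price-elastic here (demand slope 4 vs supply slope 6).
The less price-elastic side of the market bears the larger share of a per-unit tax.

Consumers bear the larger share: €12.3 per meal.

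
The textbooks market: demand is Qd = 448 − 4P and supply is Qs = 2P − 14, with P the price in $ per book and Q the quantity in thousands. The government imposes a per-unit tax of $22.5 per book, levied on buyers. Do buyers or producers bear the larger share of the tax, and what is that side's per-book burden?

Before the tax: set 448 − 4P = 2P − 14 → P* = $77, Q* = 140.
With the tax collected from buyers, demand (in seller-price terms) shifts: Qd = 448 − 4(P + 22.5).
Solving gives Q = 110 with buyers paying $84.5 and producers receiving $62 (the $22.5 wedge).
Per-book burden: buyers $7.5, producers $15.
Producers take the larger share because supply is less price-elastic here (demand slope 4 vs supply slope 2).
The less price-elastic side of the market bears the larger share of a per-unit tax.

Producers bear the larger share: $15 per book.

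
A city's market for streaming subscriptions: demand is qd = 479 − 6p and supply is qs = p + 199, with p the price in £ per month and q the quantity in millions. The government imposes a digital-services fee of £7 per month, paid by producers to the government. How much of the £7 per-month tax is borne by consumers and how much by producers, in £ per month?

Without the tax, 479 − 6p = p + 199 gives 7p = 280, so p* = £40 and q* = 239.
With the tax collected from producers, supply shifts: qs = (p − 7) + 199.
Solving gives q = 233 with consumers paying £41 and producers receiving £34 (the £7 wedge).
Burden on consumers: £1; on producers: £6. (They sum to £7.)
The less price-elastic side of the market bears the larger share of a per-unit tax.

Consumers bear £1 per month; producers bear £6 per month.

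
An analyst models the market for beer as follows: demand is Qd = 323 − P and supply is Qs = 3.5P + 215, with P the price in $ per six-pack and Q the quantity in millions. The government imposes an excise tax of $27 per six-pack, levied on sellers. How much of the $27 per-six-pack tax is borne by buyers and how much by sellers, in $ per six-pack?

Before the tax: set 323 − P = 3.5P + 215 → P* = $24, Q* = 299.
With the tax collected from sellers, supply shifts: Qs = 3.5(P − 27) + 215.
New equilibrium: buyers pay $45, sellers receive $18, Q = 278. (Wedge: Pb − Ps = 27.)
Burden on buyers: $21; on sellers: $6. (They sum to $27.)

Buyers bear $21 per six-pack; sellers bear $6 per six-pack.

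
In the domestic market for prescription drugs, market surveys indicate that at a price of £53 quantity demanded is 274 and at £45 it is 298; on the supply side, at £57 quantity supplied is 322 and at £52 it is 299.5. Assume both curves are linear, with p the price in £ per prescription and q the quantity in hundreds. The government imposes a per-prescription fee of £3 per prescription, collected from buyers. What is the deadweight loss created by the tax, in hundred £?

Demand slope: (298 − 274)/(45 − 53) = -3, so qd = 433 − 3p.
Supply slope: (299.5 − 322)/(52 − 57) = 4.5, so qs = 4.5p + 65.5.
Before the tax: set 433 − 3p = 4.5p + 65.5 → p* = £49, q* = 286.
With the tax collected from buyers, demand (in seller-price terms) shifts: qd = 433 − 3(p + 3).
Solving gives q = 280.6 with buyers paying £50.8 and sellers receiving £47.8 (the £3 wedge).
Quantity falls by |ΔQ| = |286 − 280.6| = 5.4.
DWL = ½ · t · |ΔQ| = ½ · 3 · 5.4 = £8.1.

Deadweight loss = £8.1 hundred.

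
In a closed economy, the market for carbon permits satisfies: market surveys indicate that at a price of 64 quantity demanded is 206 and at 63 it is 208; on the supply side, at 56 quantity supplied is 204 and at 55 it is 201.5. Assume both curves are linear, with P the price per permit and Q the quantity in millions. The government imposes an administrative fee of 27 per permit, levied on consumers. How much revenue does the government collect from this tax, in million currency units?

Tax revenue = 4968 million.

Demand slope: (208 − 206)/(63 − 64) = -2, so Qd = 334 − 2P.
Supply slope: (201.5 − 204)/(55 − 56) = 2.5, so Qs = 2.5P + 64.
Without the tax, 334 − 2P = 2.5P + 64 gives 4.5P = 270, so P* = 60 and Q* = 214.
With the tax collected from consumers, demand (in seller-price terms) shifts: Qd = 334 − 2(P + 27).
New equilibrium: consumers pay 75, suppliers receive 48, Q = 184. (Wedge: Pb − Ps = 27.)
Revenue = t · Q = 27 · 184 = 4968.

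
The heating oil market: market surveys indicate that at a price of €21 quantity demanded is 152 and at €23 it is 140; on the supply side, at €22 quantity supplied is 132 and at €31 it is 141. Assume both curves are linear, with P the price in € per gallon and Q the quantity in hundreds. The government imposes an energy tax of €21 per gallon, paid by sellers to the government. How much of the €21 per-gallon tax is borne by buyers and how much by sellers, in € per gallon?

Demand slope: (140 − 152)/(23 − 21) = -6, so Qd = 278 − 6P.
Supply slope: (141 − 132)/(31 − 22) = 1, so Qs = P + 110.
Without the tax, 278 − 6P = P + 110 gives 7P = 168, so P* = €24 and Q* = 134.
With the tax collected from sellers, supply shifts: Qs = (P − 21) + 110.
New equilibrium: buyers pay €27, sellers receive €6, Q = 116. (Wedge: Pb − Ps = 21.)
Burden on buyers: €3; on sellers: €18. (They sum to €21.)

Buyers bear €3 per gallon; sellers bear €18 per gallon.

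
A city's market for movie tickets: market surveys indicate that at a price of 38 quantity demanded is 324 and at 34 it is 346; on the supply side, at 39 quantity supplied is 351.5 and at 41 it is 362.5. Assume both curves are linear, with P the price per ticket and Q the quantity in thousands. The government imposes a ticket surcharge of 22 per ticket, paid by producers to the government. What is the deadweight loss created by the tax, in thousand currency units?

Deadweight loss = 665.5 thousand.

Demand slope: (346 − 324)/(34 − 38) = -5.5, so Qd = 533 − 5.5P.
Supply slope: (362.5 − 351.5)/(41 − 39) = 5.5, so Qs = 5.5P + 137.
Before the tax: set 533 − 5.5P = 5.5P + 137 → P* = 36, Q* = 335.
With the tax collected from producers, supply shifts: Qs = 5.5(P − 22) + 137.
Solving gives Q = 274.5 with buyers paying 47 and producers receiving 25 (the 22 wedge).
Quantity falls by |ΔQ| = |335 − 274.5| = 60.5.
DWL = ½ · t · |ΔQ| = ½ · 22 · 60.5 = 665.5.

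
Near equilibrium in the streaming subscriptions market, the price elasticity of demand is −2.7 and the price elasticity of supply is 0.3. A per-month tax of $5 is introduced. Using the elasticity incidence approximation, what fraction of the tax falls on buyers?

Incidence ratio: buyers' share ≈ εs / (εs + |εd|) = 0.3 / (0.3 + 2.7) = 0.1.
Supply is the less elastic side, so buyers bear the smaller share.

Buyers' share ≈ 0.1.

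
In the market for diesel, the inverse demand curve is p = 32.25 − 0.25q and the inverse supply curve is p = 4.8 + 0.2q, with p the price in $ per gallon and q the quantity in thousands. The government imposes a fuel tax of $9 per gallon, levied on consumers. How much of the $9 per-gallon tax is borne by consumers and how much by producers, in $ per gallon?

Consumers bear $5 per gallon; producers bear $4 per gallon.

Rewrite in direct form: qd = 129 − 4p and qs = 5p − 24.
Without the tax, 129 − 4p = 5p − 24 gives 9p = 153, so p* = $17 and q* = 61.
With the tax collected from consumers, demand (in seller-price terms) shifts: qd = 129 − 4(p + 9).
New equilibrium: consumers pay $22, producers receive $13, q = 41. (Wedge: pb − ps = 9.)
Burden on consumers: $5; on producers: $4. (They sum to $9.)
The less price-elastic side of the market bears the larger share of a per-unit tax.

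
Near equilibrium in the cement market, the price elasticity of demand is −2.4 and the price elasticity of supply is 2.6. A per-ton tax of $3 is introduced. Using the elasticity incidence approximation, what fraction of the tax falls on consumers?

Consumers' share ≈ 0.52.

Incidence ratio: consumers' share ≈ εs / (εs + |εd|) = 2.6 / (2.6 + 2.4) = 0.52.
Supply is the more elastic side, so consumers bear the larger share.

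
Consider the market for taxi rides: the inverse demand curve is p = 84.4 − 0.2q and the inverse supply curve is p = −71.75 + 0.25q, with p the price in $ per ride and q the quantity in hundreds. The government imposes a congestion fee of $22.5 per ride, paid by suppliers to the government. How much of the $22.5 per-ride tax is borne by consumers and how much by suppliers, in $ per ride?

Consumers bear $10 per ride; suppliers bear $12.5 per ride.

Inverting to q(p) form: qd = 422 − 5p; qs = 4p + 287.
Without the tax, 422 − 5p = 4p + 287 gives 9p = 135, so p* = $15 and q* = 347.
With the tax collected from suppliers, supply shifts: qs = 4(p − 22.5) + 287.
Solving gives q = 297 with consumers paying $25 and suppliers receiving $2.5 (the $22.5 wedge).
Burden on consumers: $10; on suppliers: $12.5. (They sum to $22.5.)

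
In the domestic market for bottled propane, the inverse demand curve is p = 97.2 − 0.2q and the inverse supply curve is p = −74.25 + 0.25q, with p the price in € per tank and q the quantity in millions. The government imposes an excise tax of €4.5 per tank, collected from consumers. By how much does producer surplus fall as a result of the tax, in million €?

Producer surplus falls by €940 million.

Inverting to q(p) form: qd = 486 − 5p; qs = 4p + 297.
Before the tax: set 486 − 5p = 4p + 297 → p* = €21, q* = 381.
With the tax collected from consumers, demand (in seller-price terms) shifts: qd = 486 − 5(p + 4.5).
Solving gives q = 371 with consumers paying €23 and producers receiving €18.5 (the €4.5 wedge).
ΔPS is the trapezoid between Q = 371 and Q = 381 of height €2.5: ½ · (381 + 371) · 2.5 = €940.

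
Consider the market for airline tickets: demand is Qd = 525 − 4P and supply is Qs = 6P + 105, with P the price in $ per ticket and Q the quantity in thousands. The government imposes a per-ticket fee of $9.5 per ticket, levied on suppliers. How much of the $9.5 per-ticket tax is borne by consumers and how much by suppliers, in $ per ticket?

Consumers bear $5.7 per ticket; suppliers bear $3.8 per ticket.

Before the tax: set 525 − 4P = 6P + 105 → P* = $42, Q* = 357.
With the tax collected from suppliers, supply shifts: Qs = 6(P − 9.5) + 105.
New equilibrium: consumers pay $47.7, suppliers receive $38.2, Q = 334.2. (Wedge: Pb − Ps = 9.5.)
Burden on consumers: $5.7; on suppliers: $3.8. (They sum to $9.5.)
The less price-elastic side of the market bears the larger share of a per-unit tax.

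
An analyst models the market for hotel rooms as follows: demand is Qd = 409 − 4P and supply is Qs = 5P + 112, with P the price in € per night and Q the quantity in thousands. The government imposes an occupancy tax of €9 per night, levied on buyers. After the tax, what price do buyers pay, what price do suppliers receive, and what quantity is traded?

Without the tax, 409 − 4P = 5P + 112 gives 9P = 297, so P* = €33 and Q* = 277.
With the tax collected from buyers, demand (in seller-price terms) shifts: Qd = 409 − 4(P + 9).
Solving gives Q = 257 with buyers paying €38 and suppliers receiving €29 (the €9 wedge).
The less price-elastic side of the market bears the larger share of a per-unit tax.

Buyers pay €38; suppliers receive €29; quantity = 257.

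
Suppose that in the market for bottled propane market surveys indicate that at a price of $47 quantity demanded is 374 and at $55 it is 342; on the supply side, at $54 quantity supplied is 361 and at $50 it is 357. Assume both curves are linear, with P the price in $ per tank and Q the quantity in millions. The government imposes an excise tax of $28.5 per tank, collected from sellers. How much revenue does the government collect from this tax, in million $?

Demand slope: (342 − 374)/(55 − 47) = -4, so Qd = 562 − 4P.
Supply slope: (357 − 361)/(50 − 54) = 1, so Qs = P + 307.
Without the tax, 562 − 4P = P + 307 gives 5P = 255, so P* = $51 and Q* = 358.
With the tax collected from sellers, supply shifts: Qs = (P − 28.5) + 307.
New equilibrium: consumers pay $56.7, sellers receive $28.2, Q = 335.2. (Wedge: Pb − Ps = 28.5.)
Revenue = t · Q = 28.5 · 335.2 = $9553.2.

Tax revenue = $9553.2 million.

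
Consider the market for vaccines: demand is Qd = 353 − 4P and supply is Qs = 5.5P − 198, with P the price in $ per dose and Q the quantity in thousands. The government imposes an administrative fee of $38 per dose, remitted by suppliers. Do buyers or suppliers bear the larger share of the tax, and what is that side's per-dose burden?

Buyers bear the larger share: $22 per dose.

Before the tax: set 353 − 4P = 5.5P − 198 → P* = $58, Q* = 121.
With the tax collected from suppliers, supply shifts: Qs = 5.5(P − 38) − 198.
New equilibrium: buyers pay $80, suppliers receive $42, Q = 33. (Wedge: Pb − Ps = 38.)
Per-dose burden: buyers $22, suppliers $16.
Buyers take the larger share because demand is less price-elastic here (demand slope 4 vs supply slope 5.5).
The less price-elastic side of the market bears the larger share of a per-unit tax.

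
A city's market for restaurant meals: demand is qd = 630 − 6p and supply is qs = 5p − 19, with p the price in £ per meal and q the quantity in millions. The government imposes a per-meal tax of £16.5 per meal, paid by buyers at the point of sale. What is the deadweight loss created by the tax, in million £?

Deadweight loss = £371.25 million.

Without the tax, 630 − 6p = 5p − 19 gives 11p = 649, so p* = £59 and q* = 276.
With the tax collected from buyers, demand (in seller-price terms) shifts: qd = 630 − 6(p + 16.5).
Solving gives q = 231 with buyers paying £66.5 and sellers receiving £50 (the £16.5 wedge).
Quantity falls by |ΔQ| = |276 − 231| = 45.
DWL = ½ · t · |ΔQ| = ½ · 16.5 · 45 = £371.25.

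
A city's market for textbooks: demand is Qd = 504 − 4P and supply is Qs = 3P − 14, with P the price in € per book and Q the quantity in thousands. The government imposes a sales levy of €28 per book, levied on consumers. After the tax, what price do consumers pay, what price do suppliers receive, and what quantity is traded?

Before the tax: set 504 − 4P = 3P − 14 → P* = €74, Q* = 208.
With the tax collected from consumers, demand (in seller-price terms) shifts: Qd = 504 − 4(P + 28).
New equilibrium: consumers pay €86, suppliers receive €58, Q = 160. (Wedge: Pb − Ps = 28.)
The less price-elastic side of the market bears the larger share of a per-unit tax.

Consumers pay €86; suppliers receive €58; quantity = 160.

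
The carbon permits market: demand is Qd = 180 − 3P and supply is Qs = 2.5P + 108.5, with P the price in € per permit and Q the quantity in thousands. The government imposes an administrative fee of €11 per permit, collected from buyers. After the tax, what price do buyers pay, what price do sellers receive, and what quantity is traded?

Buyers pay €18; sellers receive €7; quantity = 126.

Without the tax, 180 − 3P = 2.5P + 108.5 gives 5.5P = 71.5, so P* = €13 and Q* = 141.
With the tax collected from buyers, demand (in seller-price terms) shifts: Qd = 180 − 3(P + 11).
Solving gives Q = 126 with buyers paying €18 and sellers receiving €7 (the €11 wedge).
The less price-elastic side of the market bears the larger share of a per-unit tax.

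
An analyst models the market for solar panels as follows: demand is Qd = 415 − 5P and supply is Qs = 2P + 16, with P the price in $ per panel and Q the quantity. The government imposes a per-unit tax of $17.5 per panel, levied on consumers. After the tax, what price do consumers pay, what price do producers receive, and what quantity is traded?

Consumers pay $62; producers receive $44.5; quantity = 105.

Without the tax, 415 − 5P = 2P + 16 gives 7P = 399, so P* = $57 and Q* = 130.
With the tax collected from consumers, demand (in seller-price terms) shifts: Qd = 415 − 5(P + 17.5).
Solving gives Q = 105 with consumers paying $62 and producers receiving $44.5 (the $17.5 wedge).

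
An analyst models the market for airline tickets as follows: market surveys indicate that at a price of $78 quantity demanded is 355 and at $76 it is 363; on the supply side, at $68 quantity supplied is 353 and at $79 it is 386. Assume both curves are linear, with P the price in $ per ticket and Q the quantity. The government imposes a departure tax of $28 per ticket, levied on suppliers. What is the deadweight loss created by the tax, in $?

Deadweight loss = $672.

Demand slope: (363 − 355)/(76 − 78) = -4, so Qd = 667 − 4P.
Supply slope: (386 − 353)/(79 − 68) = 3, so Qs = 3P + 149.
Without the tax, 667 − 4P = 3P + 149 gives 7P = 518, so P* = $74 and Q* = 371.
With the tax collected from suppliers, supply shifts: Qs = 3(P − 28) + 149.
Solving gives Q = 323 with consumers paying $86 and suppliers receiving $58 (the $28 wedge).
Quantity falls by |ΔQ| = |371 − 323| = 48.
DWL = ½ · t · |ΔQ| = ½ · 28 · 48 = $672.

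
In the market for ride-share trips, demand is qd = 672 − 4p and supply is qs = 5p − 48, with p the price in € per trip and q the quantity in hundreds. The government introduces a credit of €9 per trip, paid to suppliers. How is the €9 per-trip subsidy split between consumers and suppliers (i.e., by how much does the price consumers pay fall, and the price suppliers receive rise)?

Consumers gain €5 per trip; suppliers gain €4 per trip.

Before the subsidy: set 672 − 4p = 5p − 48 → p* = €80, q* = 352.
With a per-unit subsidy paid to suppliers, each receives p + 9 per unit sold, so supply becomes qs = 5(p + 9) − 48.
New equilibrium: consumers pay €75, suppliers receive €84, q = 372. (Wedge: pb − ps = −9.)
Gain to consumers: €5; to suppliers: €4. (They sum to €9.)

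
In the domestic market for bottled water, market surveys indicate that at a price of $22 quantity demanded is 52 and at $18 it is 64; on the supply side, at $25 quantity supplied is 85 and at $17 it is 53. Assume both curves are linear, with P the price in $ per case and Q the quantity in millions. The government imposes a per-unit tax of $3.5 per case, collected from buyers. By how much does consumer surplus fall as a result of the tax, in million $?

Demand slope: (64 − 52)/(18 − 22) = -3, so Qd = 118 − 3P.
Supply slope: (53 − 85)/(17 − 25) = 4, so Qs = 4P − 15.
Before the tax: set 118 − 3P = 4P − 15 → P* = $19, Q* = 61.
With the tax collected from buyers, demand (in seller-price terms) shifts: Qd = 118 − 3(P + 3.5).
Solving gives Q = 55 with buyers paying $21 and producers receiving $17.5 (the $3.5 wedge).
ΔCS is the trapezoid between Q = 55 and Q = 61 of height $2: ½ · (61 + 55) · 2 = $116.

Consumer surplus falls by $116 million.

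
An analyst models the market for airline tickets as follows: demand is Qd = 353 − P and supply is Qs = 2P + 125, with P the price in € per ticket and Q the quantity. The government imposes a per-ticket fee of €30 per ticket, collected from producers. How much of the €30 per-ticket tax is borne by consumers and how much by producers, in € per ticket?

Without the tax, 353 − P = 2P + 125 gives 3P = 228, so P* = €76 and Q* = 277.
With the tax collected from producers, supply shifts: Qs = 2(P − 30) + 125.
Solving gives Q = 257 with consumers paying €96 and producers receiving €66 (the €30 wedge).
Burden on consumers: €20; on producers: €10. (They sum to €30.)

Consumers bear €20 per ticket; producers bear €10 per ticket.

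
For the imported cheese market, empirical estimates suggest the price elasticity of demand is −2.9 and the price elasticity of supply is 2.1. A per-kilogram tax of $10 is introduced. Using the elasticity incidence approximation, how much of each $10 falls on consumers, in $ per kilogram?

Incidence ratio: consumers' share ≈ εs / (εs + |εd|) = 2.1 / (2.1 + 2.9) = 0.42.
So consumers bear ≈ 0.42 × $10 = $4.2; producers bear $5.8.

Consumers bear ≈ $4.2 per kilogram.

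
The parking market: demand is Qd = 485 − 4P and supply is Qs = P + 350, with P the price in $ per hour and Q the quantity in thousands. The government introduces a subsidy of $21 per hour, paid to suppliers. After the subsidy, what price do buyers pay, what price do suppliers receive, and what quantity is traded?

Buyers pay $22.8; suppliers receive $43.8; quantity = 393.8.

Before the subsidy: set 485 − 4P = P + 350 → P* = $27, Q* = 377.
With a per-unit subsidy paid to suppliers, each receives P + 21 per unit sold, so supply becomes Qs = (P + 21) + 350.
Solving gives Q = 393.8 with buyers paying $22.8 and suppliers receiving $43.8 (the $21 wedge).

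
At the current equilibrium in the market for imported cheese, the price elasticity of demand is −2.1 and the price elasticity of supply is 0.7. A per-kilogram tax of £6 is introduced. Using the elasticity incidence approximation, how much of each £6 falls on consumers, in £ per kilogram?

Consumers bear ≈ £1.5 per kilogram.

Incidence ratio: consumers' share ≈ εs / (εs + |εd|) = 0.7 / (0.7 + 2.1) = 0.25.
So consumers bear ≈ 0.25 × £6 = £1.5; suppliers bear £4.5.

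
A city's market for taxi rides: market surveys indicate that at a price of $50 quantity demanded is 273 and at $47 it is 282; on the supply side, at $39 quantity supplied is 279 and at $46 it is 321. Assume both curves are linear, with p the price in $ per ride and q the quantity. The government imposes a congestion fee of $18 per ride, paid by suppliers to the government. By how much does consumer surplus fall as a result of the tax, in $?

Demand slope: (282 − 273)/(47 − 50) = -3, so qd = 423 − 3p.
Supply slope: (321 − 279)/(46 − 39) = 6, so qs = 6p + 45.
Before the tax: set 423 − 3p = 6p + 45 → p* = $42, q* = 297.
With the tax collected from suppliers, supply shifts: qs = 6(p − 18) + 45.
Solving gives q = 261 with consumers paying $54 and suppliers receiving $36 (the $18 wedge).
ΔCS is the trapezoid between Q = 261 and Q = 297 of height $12: ½ · (297 + 261) · 12 = $3348.

Consumer surplus falls by $3348.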